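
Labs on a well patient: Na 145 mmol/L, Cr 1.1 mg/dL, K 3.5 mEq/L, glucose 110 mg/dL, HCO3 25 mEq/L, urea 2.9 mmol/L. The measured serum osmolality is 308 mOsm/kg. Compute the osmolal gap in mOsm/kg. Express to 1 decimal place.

9.0 mOsm/kg

Calculated osmolality = 2·Na + glucose/18 + urea
= 2·145 + 110/18 + 2.9
= 290 + 6.11 + 2.90
= 299.01 mOsm/kg ≈ 299.0 mOsm/kg
Osmolar gap = measured − calculated = 308 − 299.0 = 9.0 mOsm/kg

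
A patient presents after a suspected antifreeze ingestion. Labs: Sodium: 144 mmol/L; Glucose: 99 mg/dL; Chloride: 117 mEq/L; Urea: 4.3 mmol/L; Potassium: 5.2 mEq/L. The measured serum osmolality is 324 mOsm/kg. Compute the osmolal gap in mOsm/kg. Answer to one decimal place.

26.2 mOsm/kg

Calculated osmolality = 2·Na + glucose/18 + urea
= 2·144 + 99/18 + 4.3
= 288 + 5.50 + 4.30
= 297.8 mOsm/kg ≈ 297.8 mOsm/kg
Osmolar gap = measured − calculated = 324 − 297.8 = 26.2 mOsm/kg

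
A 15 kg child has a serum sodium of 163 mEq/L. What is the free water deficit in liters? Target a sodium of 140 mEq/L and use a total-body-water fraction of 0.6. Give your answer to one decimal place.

TBW = 0.6 · 15 = 9 L
Free water deficit = TBW · (Na/140 − 1)
= 9 · (163/140 − 1)
= 9 · 0.1643
= 1.48 L

1.5 L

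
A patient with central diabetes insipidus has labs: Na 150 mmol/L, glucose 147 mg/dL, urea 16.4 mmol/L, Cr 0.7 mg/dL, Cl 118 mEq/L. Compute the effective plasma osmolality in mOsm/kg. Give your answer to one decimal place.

308.2 mOsm/kg

Effective osmolality excludes urea (freely permeant across cell membranes):
2·Na + glucose/18
= 2·150 + 147/18
= 300 + 8.17
= 308.17 mOsm/kg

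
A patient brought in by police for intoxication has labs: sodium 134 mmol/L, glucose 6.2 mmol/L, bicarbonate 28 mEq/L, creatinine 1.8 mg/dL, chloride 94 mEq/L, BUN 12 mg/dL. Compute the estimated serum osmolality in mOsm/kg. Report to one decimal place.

Calculated osmolality = 2·Na + glucose + BUN/2.8
= 2·134 + 6.2 + 12/2.8
= 268 + 6.20 + 4.29
= 278.49 mOsm/kg

278.5 mOsm/kg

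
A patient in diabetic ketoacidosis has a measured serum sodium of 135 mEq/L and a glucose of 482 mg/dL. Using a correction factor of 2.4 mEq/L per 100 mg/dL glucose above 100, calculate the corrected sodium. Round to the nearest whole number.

144 mEq/L

Corrected Na = measured Na + 2.4 · (glucose − 100)/100
= 135 + 2.4 · (482 − 100)/100
= 135 + 9.2
= 144.2 mEq/L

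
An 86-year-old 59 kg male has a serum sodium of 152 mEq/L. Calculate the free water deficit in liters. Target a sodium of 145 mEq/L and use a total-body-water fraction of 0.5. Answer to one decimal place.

TBW = 0.5 · 59 = 29.5 L
Free water deficit = TBW · (Na/145 − 1)
= 29.5 · (152/145 − 1)
= 29.5 · 0.0483
= 1.42 L

1.4 L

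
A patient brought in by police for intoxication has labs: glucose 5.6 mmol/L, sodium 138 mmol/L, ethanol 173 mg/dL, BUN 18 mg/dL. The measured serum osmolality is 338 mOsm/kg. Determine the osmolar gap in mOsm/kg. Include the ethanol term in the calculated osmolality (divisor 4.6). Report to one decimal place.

Calculated osmolality = 2·Na + glucose + BUN/2.8 + ethanol/4.6
= 2·138 + 5.6 + 18/2.8 + 173/4.6
= 276 + 5.60 + 6.43 + 37.61
= 325.64 mOsm/kg ≈ 325.6 mOsm/kg
Osmolar gap = measured − calculated = 338 − 325.6 = 12.4 mOsm/kg

12.4 mOsm/kg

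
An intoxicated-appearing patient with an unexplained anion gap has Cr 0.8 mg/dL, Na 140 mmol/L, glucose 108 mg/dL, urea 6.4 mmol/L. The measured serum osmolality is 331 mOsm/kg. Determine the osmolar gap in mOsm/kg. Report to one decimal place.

38.6 mOsm/kg

Calculated osmolality = 2·Na + glucose/18 + urea
= 2·140 + 108/18 + 6.4
= 280 + 6 + 6.40
= 292.4 mOsm/kg ≈ 292.4 mOsm/kg
Osmolar gap = measured − calculated = 331 − 292.4 = 38.6 mOsm/kg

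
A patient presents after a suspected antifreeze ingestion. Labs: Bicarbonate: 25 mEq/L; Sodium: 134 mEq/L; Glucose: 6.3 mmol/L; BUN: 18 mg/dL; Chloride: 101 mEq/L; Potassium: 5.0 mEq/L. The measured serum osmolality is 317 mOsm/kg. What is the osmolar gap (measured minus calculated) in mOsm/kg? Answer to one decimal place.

Calculated osmolality = 2·Na + glucose + BUN/2.8
= 2·134 + 6.3 + 18/2.8
= 268 + 6.30 + 6.43
= 280.73 mOsm/kg ≈ 280.7 mOsm/kg
Osmolar gap = measured − calculated = 317 − 280.7 = 36.3 mOsm/kg

36.3 mOsm/kg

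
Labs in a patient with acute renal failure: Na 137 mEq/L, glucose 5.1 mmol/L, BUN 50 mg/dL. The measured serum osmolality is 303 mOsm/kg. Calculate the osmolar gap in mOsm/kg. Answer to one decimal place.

Calculated osmolality = 2·Na + glucose + BUN/2.8
= 2·137 + 5.1 + 50/2.8
= 274 + 5.10 + 17.86
= 296.96 mOsm/kg ≈ 297.0 mOsm/kg
Osmolar gap = measured − calculated = 303 − 297.0 = 6.0 mOsm/kg

6.0 mOsm/kg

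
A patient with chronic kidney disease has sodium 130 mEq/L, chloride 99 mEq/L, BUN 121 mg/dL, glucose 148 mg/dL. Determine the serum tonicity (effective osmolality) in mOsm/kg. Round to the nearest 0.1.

268.2 mOsm/kg

Effective osmolality excludes urea (freely permeant across cell membranes):
2·Na + glucose/18
= 2·130 + 148/18
= 260 + 8.22
= 268.22 mOsm/kg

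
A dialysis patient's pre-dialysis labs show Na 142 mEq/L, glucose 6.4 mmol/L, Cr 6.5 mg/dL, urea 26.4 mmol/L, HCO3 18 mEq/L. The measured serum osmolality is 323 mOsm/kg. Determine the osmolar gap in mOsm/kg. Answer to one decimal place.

6.2 mOsm/kg

Calculated osmolality = 2·Na + glucose + urea
= 2·142 + 6.4 + 26.4
= 284 + 6.40 + 26.40
= 316.8 mOsm/kg ≈ 316.8 mOsm/kg
Osmolar gap = measured − calculated = 323 − 316.8 = 6.2 mOsm/kg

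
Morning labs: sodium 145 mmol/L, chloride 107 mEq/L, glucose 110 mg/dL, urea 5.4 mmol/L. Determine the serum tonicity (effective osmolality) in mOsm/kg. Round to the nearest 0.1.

296.1 mOsm/kg

Effective osmolality excludes urea (freely permeant across cell membranes):
2·Na + glucose/18
= 2·145 + 110/18
= 290 + 6.11
= 296.11 mOsm/kg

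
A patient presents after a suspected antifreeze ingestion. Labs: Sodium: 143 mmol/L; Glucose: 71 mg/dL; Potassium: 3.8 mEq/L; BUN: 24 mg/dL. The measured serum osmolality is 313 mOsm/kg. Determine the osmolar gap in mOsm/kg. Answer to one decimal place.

Calculated osmolality = 2·Na + glucose/18 + BUN/2.8
= 2·143 + 71/18 + 24/2.8
= 286 + 3.94 + 8.57
= 298.51 mOsm/kg ≈ 298.5 mOsm/kg
Osmolar gap = measured − calculated = 313 − 298.5 = 14.5 mOsm/kg

14.5 mOsm/kg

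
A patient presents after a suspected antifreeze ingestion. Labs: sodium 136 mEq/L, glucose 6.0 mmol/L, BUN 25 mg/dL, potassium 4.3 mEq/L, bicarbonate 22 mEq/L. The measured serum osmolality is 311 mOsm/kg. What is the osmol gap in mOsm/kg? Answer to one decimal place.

24.1 mOsm/kg

Calculated osmolality = 2·Na + glucose + BUN/2.8
= 2·136 + 6 + 25/2.8
= 272 + 6 + 8.93
= 286.93 mOsm/kg ≈ 286.9 mOsm/kg
Osmolar gap = measured − calculated = 311 − 286.9 = 24.1 mOsm/kg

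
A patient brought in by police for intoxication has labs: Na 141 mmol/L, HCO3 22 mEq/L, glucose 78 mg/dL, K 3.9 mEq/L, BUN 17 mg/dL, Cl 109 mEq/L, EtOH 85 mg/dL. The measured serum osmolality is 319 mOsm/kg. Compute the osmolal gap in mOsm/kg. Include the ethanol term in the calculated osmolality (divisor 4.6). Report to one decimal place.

8.1 mOsm/kg

Calculated osmolality = 2·Na + glucose/18 + BUN/2.8 + ethanol/4.6
= 2·141 + 78/18 + 17/2.8 + 85/4.6
= 282 + 4.33 + 6.07 + 18.48
= 310.88 mOsm/kg ≈ 310.9 mOsm/kg
Osmolar gap = measured − calculated = 319 − 310.9 = 8.1 mOsm/kg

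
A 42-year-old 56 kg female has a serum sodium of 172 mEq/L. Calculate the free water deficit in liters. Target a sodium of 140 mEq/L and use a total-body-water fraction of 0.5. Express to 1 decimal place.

6.4 L

TBW = 0.5 · 56 = 28 L
Free water deficit = TBW · (Na/140 − 1)
= 28 · (172/140 − 1)
= 28 · 0.2286
= 6.4 L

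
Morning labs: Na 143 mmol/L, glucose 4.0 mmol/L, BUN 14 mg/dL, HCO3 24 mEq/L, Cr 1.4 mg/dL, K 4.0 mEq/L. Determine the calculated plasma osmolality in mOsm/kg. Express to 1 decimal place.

Calculated osmolality = 2·Na + glucose + BUN/2.8
= 2·143 + 4 + 14/2.8
= 286 + 4 + 5
= 295 mOsm/kg

295.0 mOsm/kg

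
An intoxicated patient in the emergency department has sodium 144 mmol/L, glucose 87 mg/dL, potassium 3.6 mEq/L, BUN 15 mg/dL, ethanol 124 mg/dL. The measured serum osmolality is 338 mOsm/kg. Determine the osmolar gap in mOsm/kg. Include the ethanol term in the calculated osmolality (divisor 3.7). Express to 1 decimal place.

Calculated osmolality = 2·Na + glucose/18 + BUN/2.8 + ethanol/3.7
= 2·144 + 87/18 + 15/2.8 + 124/3.7
= 288 + 4.83 + 5.36 + 33.51
= 331.7 mOsm/kg ≈ 331.7 mOsm/kg
Osmolar gap = measured − calculated = 338 − 331.7 = 6.3 mOsm/kg

6.3 mOsm/kg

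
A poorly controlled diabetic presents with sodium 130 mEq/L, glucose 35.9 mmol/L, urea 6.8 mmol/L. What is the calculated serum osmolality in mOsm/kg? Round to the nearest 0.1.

302.7 mOsm/kg

Calculated osmolality = 2·Na + glucose + urea
= 2·130 + 35.9 + 6.8
= 260 + 35.90 + 6.80
= 302.7 mOsm/kg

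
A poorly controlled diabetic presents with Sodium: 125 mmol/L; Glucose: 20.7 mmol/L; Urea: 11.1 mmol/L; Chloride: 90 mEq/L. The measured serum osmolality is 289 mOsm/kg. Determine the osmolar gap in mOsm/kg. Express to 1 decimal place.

7.2 mOsm/kg

Calculated osmolality = 2·Na + glucose + urea
= 2·125 + 20.7 + 11.1
= 250 + 20.70 + 11.10
= 281.8 mOsm/kg ≈ 281.8 mOsm/kg
Osmolar gap = measured − calculated = 289 − 281.8 = 7.2 mOsm/kg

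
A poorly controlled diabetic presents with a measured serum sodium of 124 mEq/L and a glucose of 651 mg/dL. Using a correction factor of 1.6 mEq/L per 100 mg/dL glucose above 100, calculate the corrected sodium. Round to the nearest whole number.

Corrected Na = measured Na + 1.6 · (glucose − 100)/100
= 124 + 1.6 · (651 − 100)/100
= 124 + 8.8
= 132.8 mEq/L

133 mEq/L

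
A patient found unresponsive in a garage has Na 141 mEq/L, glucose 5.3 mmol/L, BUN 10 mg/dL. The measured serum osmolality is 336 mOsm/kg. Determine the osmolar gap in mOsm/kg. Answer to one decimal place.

45.1 mOsm/kg

Calculated osmolality = 2·Na + glucose + BUN/2.8
= 2·141 + 5.3 + 10/2.8
= 282 + 5.30 + 3.57
= 290.87 mOsm/kg ≈ 290.9 mOsm/kg
Osmolar gap = measured − calculated = 336 − 290.9 = 45.1 mOsm/kg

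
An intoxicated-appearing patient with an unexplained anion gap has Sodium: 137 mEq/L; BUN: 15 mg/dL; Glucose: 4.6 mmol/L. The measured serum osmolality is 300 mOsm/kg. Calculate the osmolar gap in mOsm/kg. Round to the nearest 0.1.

16.0 mOsm/kg

Calculated osmolality = 2·Na + glucose + BUN/2.8
= 2·137 + 4.6 + 15/2.8
= 274 + 4.60 + 5.36
= 283.96 mOsm/kg ≈ 284.0 mOsm/kg
Osmolar gap = measured − calculated = 300 − 284.0 = 16.0 mOsm/kg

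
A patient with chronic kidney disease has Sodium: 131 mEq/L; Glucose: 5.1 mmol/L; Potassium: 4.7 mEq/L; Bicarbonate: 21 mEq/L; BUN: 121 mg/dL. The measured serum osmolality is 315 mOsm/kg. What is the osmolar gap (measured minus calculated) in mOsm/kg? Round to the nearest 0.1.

Calculated osmolality = 2·Na + glucose + BUN/2.8
= 2·131 + 5.1 + 121/2.8
= 262 + 5.10 + 43.21
= 310.31 mOsm/kg ≈ 310.3 mOsm/kg
Osmolar gap = measured − calculated = 315 − 310.3 = 4.7 mOsm/kg

4.7 mOsm/kg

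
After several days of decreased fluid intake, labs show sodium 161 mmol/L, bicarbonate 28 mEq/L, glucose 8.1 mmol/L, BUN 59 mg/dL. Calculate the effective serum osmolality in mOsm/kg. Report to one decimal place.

330.1 mOsm/kg

Effective osmolality excludes urea (freely permeant across cell membranes):
2·Na + glucose
= 2·161 + 8.1
= 322 + 8.1
= 330.1 mOsm/kg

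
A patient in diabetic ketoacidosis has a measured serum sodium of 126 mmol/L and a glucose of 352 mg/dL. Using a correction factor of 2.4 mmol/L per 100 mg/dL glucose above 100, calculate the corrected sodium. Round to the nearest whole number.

Corrected Na = measured Na + 2.4 · (glucose − 100)/100
= 126 + 2.4 · (352 − 100)/100
= 126 + 6
= 132 mmol/L

132 mmol/L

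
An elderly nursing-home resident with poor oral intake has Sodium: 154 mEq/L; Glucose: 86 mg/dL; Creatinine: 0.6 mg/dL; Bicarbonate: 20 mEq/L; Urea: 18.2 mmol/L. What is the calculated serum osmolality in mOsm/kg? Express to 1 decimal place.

331.0 mOsm/kg

Calculated osmolality = 2·Na + glucose/18 + urea
= 2·154 + 86/18 + 18.2
= 308 + 4.78 + 18.20
= 330.98 mOsm/kg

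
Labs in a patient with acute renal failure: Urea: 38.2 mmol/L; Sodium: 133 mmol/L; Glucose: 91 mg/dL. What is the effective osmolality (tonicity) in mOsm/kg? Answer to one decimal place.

271.1 mOsm/kg

Effective osmolality excludes urea (freely permeant across cell membranes):
2·Na + glucose/18
= 2·133 + 91/18
= 266 + 5.06
= 271.06 mOsm/kg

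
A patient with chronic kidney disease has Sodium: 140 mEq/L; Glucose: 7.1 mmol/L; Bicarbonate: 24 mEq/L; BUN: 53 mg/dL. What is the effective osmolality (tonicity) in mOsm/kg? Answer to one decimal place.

287.1 mOsm/kg

Effective osmolality excludes urea (freely permeant across cell membranes):
2·Na + glucose
= 2·140 + 7.1
= 280 + 7.1
= 287.1 mOsm/kg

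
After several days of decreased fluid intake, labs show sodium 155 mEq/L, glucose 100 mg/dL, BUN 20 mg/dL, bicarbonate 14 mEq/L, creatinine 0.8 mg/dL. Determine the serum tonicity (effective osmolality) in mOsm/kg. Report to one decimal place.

Effective osmolality excludes urea (freely permeant across cell membranes):
2·Na + glucose/18
= 2·155 + 100/18
= 310 + 5.56
= 315.56 mOsm/kg

315.6 mOsm/kg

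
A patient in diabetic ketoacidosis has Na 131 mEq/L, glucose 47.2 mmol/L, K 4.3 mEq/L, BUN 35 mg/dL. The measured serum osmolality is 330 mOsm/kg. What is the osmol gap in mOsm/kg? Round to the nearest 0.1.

8.3 mOsm/kg

Calculated osmolality = 2·Na + glucose + BUN/2.8
= 2·131 + 47.2 + 35/2.8
= 262 + 47.20 + 12.50
= 321.7 mOsm/kg ≈ 321.7 mOsm/kg
Osmolar gap = measured − calculated = 330 − 321.7 = 8.3 mOsm/kg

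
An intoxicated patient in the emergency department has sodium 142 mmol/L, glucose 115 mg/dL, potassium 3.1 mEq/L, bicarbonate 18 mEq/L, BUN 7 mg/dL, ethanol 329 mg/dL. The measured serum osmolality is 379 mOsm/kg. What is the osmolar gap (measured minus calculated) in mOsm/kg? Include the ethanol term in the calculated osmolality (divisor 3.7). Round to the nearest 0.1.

-2.8 mOsm/kg

Calculated osmolality = 2·Na + glucose/18 + BUN/2.8 + ethanol/3.7
= 2·142 + 115/18 + 7/2.8 + 329/3.7
= 284 + 6.39 + 2.50 + 88.92
= 381.81 mOsm/kg ≈ 381.8 mOsm/kg
Osmolar gap = measured − calculated = 379 − 381.8 = -2.8 mOsm/kg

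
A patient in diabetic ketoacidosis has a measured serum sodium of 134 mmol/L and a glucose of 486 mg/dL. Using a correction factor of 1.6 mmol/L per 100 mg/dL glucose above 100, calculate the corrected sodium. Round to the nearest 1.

140 mmol/L

Corrected Na = measured Na + 1.6 · (glucose − 100)/100
= 134 + 1.6 · (486 − 100)/100
= 134 + 6.2
= 140.2 mmol/L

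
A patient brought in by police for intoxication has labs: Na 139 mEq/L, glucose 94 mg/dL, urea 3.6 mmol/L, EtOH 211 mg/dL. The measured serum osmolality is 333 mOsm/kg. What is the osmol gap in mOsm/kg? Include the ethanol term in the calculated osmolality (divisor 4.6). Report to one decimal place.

0.3 mOsm/kg

Calculated osmolality = 2·Na + glucose/18 + urea + ethanol/4.6
= 2·139 + 94/18 + 3.6 + 211/4.6
= 278 + 5.22 + 3.60 + 45.87
= 332.69 mOsm/kg ≈ 332.7 mOsm/kg
Osmolar gap = measured − calculated = 333 − 332.7 = 0.3 mOsm/kg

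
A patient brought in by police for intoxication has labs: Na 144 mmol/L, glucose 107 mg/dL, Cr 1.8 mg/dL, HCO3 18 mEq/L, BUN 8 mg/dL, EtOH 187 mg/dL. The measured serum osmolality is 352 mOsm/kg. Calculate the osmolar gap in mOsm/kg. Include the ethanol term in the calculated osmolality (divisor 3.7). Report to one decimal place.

Calculated osmolality = 2·Na + glucose/18 + BUN/2.8 + ethanol/3.7
= 2·144 + 107/18 + 8/2.8 + 187/3.7
= 288 + 5.94 + 2.86 + 50.54
= 347.34 mOsm/kg ≈ 347.3 mOsm/kg
Osmolar gap = measured − calculated = 352 − 347.3 = 4.7 mOsm/kg

4.7 mOsm/kg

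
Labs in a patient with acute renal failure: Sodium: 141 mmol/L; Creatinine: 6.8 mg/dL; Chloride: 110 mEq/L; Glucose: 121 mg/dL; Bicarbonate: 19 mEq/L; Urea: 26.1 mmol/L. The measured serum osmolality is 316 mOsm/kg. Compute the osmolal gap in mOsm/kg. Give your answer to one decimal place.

Calculated osmolality = 2·Na + glucose/18 + urea
= 2·141 + 121/18 + 26.1
= 282 + 6.72 + 26.10
= 314.82 mOsm/kg ≈ 314.8 mOsm/kg
Osmolar gap = measured − calculated = 316 − 314.8 = 1.2 mOsm/kg

1.2 mOsm/kg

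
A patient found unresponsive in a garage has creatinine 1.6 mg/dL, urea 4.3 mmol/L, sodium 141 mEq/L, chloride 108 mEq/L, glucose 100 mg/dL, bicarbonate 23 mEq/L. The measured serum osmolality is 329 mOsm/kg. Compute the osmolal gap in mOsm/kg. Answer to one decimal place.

37.1 mOsm/kg

Calculated osmolality = 2·Na + glucose/18 + urea
= 2·141 + 100/18 + 4.3
= 282 + 5.56 + 4.30
= 291.86 mOsm/kg ≈ 291.9 mOsm/kg
Osmolar gap = measured − calculated = 329 − 291.9 = 37.1 mOsm/kg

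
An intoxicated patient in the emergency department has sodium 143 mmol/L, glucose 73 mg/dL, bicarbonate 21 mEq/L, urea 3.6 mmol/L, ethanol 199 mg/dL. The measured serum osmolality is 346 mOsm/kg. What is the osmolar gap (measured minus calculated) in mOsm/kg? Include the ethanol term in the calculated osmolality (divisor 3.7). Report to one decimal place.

Calculated osmolality = 2·Na + glucose/18 + urea + ethanol/3.7
= 2·143 + 73/18 + 3.6 + 199/3.7
= 286 + 4.06 + 3.60 + 53.78
= 347.44 mOsm/kg ≈ 347.4 mOsm/kg
Osmolar gap = measured − calculated = 346 − 347.4 = -1.4 mOsm/kg

-1.4 mOsm/kg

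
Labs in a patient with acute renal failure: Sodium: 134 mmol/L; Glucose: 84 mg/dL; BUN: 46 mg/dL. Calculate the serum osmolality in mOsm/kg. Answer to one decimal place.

289.1 mOsm/kg

Calculated osmolality = 2·Na + glucose/18 + BUN/2.8
= 2·134 + 84/18 + 46/2.8
= 268 + 4.67 + 16.43
= 289.1 mOsm/kg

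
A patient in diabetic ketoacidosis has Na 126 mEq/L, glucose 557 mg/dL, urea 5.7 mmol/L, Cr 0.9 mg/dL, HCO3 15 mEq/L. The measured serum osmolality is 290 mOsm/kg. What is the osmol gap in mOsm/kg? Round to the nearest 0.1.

1.4 mOsm/kg

Calculated osmolality = 2·Na + glucose/18 + urea
= 2·126 + 557/18 + 5.7
= 252 + 30.94 + 5.70
= 288.64 mOsm/kg ≈ 288.6 mOsm/kg
Osmolar gap = measured − calculated = 290 − 288.6 = 1.4 mOsm/kg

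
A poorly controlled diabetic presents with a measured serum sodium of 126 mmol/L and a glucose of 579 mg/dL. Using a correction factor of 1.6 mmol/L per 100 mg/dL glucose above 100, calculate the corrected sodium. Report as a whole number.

134 mmol/L

Corrected Na = measured Na + 1.6 · (glucose − 100)/100
= 126 + 1.6 · (579 − 100)/100
= 126 + 7.7
= 133.7 mmol/L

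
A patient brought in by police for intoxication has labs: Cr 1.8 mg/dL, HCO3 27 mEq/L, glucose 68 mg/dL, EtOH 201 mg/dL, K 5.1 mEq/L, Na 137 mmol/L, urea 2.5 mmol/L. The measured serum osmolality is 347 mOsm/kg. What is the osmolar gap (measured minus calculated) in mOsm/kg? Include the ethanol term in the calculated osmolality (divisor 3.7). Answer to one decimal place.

Calculated osmolality = 2·Na + glucose/18 + urea + ethanol/3.7
= 2·137 + 68/18 + 2.5 + 201/3.7
= 274 + 3.78 + 2.50 + 54.32
= 334.6 mOsm/kg ≈ 334.6 mOsm/kg
Osmolar gap = measured − calculated = 347 − 334.6 = 12.4 mOsm/kg

12.4 mOsm/kg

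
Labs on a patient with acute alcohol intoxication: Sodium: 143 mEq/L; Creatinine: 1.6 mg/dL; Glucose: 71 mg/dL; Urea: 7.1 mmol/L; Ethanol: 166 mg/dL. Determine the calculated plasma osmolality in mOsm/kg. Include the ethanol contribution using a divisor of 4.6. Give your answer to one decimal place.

333.1 mOsm/kg

Calculated osmolality = 2·Na + glucose/18 + urea + ethanol/4.6
= 2·143 + 71/18 + 7.1 + 166/4.6
= 286 + 3.94 + 7.10 + 36.09
= 333.13 mOsm/kg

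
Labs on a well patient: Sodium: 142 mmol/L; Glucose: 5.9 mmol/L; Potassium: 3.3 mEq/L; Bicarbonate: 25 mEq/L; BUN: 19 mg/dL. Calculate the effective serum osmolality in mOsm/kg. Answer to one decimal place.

289.9 mOsm/kg

Effective osmolality excludes urea (freely permeant across cell membranes):
2·Na + glucose
= 2·142 + 5.9
= 284 + 5.9
= 289.9 mOsm/kg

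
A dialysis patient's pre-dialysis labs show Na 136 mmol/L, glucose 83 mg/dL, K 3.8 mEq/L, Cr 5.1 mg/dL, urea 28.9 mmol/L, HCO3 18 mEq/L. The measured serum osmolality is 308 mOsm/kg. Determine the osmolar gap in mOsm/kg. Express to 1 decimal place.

Calculated osmolality = 2·Na + glucose/18 + urea
= 2·136 + 83/18 + 28.9
= 272 + 4.61 + 28.90
= 305.51 mOsm/kg ≈ 305.5 mOsm/kg
Osmolar gap = measured − calculated = 308 − 305.5 = 2.5 mOsm/kg

2.5 mOsm/kg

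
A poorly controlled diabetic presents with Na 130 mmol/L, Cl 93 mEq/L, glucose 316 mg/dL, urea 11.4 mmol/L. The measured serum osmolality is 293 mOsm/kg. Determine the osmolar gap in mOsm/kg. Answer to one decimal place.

Calculated osmolality = 2·Na + glucose/18 + urea
= 2·130 + 316/18 + 11.4
= 260 + 17.56 + 11.40
= 288.96 mOsm/kg ≈ 289.0 mOsm/kg
Osmolar gap = measured − calculated = 293 − 289.0 = 4.0 mOsm/kg

4.0 mOsm/kg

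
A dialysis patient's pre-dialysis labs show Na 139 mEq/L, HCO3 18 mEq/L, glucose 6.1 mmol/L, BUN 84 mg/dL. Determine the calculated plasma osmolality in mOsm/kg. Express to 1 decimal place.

Calculated osmolality = 2·Na + glucose + BUN/2.8
= 2·139 + 6.1 + 84/2.8
= 278 + 6.10 + 30
= 314.1 mOsm/kg

314.1 mOsm/kg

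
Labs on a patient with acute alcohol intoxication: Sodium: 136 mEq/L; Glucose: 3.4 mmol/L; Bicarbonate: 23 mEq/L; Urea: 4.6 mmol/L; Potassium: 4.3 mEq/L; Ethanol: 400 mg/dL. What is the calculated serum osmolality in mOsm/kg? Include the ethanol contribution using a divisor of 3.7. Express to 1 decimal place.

388.1 mOsm/kg

Calculated osmolality = 2·Na + glucose + urea + ethanol/3.7
= 2·136 + 3.4 + 4.6 + 400/3.7
= 272 + 3.40 + 4.60 + 108.11
= 388.11 mOsm/kg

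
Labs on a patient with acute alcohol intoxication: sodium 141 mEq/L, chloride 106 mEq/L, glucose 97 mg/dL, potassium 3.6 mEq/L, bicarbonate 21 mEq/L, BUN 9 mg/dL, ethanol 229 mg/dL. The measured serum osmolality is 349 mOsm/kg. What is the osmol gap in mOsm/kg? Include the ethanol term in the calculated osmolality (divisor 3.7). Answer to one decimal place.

Calculated osmolality = 2·Na + glucose/18 + BUN/2.8 + ethanol/3.7
= 2·141 + 97/18 + 9/2.8 + 229/3.7
= 282 + 5.39 + 3.21 + 61.89
= 352.49 mOsm/kg ≈ 352.5 mOsm/kg
Osmolar gap = measured − calculated = 349 − 352.5 = -3.5 mOsm/kg

-3.5 mOsm/kg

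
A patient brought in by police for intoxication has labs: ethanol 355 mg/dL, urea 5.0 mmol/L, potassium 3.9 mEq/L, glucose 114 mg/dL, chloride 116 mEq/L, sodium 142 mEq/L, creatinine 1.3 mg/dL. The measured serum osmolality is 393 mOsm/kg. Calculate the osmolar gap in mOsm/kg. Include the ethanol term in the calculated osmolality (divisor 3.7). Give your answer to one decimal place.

1.7 mOsm/kg

Calculated osmolality = 2·Na + glucose/18 + urea + ethanol/3.7
= 2·142 + 114/18 + 5 + 355/3.7
= 284 + 6.33 + 5 + 95.95
= 391.28 mOsm/kg ≈ 391.3 mOsm/kg
Osmolar gap = measured − calculated = 393 − 391.3 = 1.7 mOsm/kg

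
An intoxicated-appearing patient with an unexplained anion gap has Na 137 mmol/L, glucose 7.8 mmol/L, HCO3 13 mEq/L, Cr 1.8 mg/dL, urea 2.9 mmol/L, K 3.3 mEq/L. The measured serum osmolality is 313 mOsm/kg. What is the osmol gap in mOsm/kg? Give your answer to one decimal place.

28.3 mOsm/kg

Calculated osmolality = 2·Na + glucose + urea
= 2·137 + 7.8 + 2.9
= 274 + 7.80 + 2.90
= 284.7 mOsm/kg ≈ 284.7 mOsm/kg
Osmolar gap = measured − calculated = 313 − 284.7 = 28.3 mOsm/kg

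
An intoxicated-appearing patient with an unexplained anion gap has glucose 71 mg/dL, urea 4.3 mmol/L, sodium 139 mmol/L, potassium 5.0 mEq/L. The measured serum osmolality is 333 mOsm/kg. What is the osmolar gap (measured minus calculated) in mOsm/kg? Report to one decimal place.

46.8 mOsm/kg

Calculated osmolality = 2·Na + glucose/18 + urea
= 2·139 + 71/18 + 4.3
= 278 + 3.94 + 4.30
= 286.24 mOsm/kg ≈ 286.2 mOsm/kg
Osmolar gap = measured − calculated = 333 − 286.2 = 46.8 mOsm/kg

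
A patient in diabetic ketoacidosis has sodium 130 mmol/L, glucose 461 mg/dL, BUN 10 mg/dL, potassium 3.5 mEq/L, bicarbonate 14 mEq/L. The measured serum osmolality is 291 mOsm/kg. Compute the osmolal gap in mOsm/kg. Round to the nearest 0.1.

1.8 mOsm/kg

Calculated osmolality = 2·Na + glucose/18 + BUN/2.8
= 2·130 + 461/18 + 10/2.8
= 260 + 25.61 + 3.57
= 289.18 mOsm/kg ≈ 289.2 mOsm/kg
Osmolar gap = measured − calculated = 291 − 289.2 = 1.8 mOsm/kg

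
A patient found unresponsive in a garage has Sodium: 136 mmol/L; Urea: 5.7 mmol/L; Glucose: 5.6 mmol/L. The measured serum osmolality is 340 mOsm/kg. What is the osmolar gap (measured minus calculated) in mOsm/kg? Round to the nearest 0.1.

Calculated osmolality = 2·Na + glucose + urea
= 2·136 + 5.6 + 5.7
= 272 + 5.60 + 5.70
= 283.3 mOsm/kg ≈ 283.3 mOsm/kg
Osmolar gap = measured − calculated = 340 − 283.3 = 56.7 mOsm/kg

56.7 mOsm/kg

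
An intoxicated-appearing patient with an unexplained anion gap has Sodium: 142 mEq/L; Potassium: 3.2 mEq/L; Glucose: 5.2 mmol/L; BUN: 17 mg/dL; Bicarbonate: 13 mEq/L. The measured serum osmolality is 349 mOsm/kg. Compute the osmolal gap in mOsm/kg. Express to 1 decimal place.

53.7 mOsm/kg

Calculated osmolality = 2·Na + glucose + BUN/2.8
= 2·142 + 5.2 + 17/2.8
= 284 + 5.20 + 6.07
= 295.27 mOsm/kg ≈ 295.3 mOsm/kg
Osmolar gap = measured − calculated = 349 − 295.3 = 53.7 mOsm/kg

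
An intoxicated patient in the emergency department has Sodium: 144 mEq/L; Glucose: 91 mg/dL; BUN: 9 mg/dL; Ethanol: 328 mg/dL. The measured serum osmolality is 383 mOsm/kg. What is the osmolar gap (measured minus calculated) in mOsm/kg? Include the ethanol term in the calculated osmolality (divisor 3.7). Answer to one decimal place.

-1.9 mOsm/kg

Calculated osmolality = 2·Na + glucose/18 + BUN/2.8 + ethanol/3.7
= 2·144 + 91/18 + 9/2.8 + 328/3.7
= 288 + 5.06 + 3.21 + 88.65
= 384.92 mOsm/kg ≈ 384.9 mOsm/kg
Osmolar gap = measured − calculated = 383 − 384.9 = -1.9 mOsm/kg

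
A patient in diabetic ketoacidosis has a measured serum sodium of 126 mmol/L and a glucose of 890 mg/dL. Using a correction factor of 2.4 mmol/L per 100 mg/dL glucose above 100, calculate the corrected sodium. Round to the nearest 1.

Corrected Na = measured Na + 2.4 · (glucose − 100)/100
= 126 + 2.4 · (890 − 100)/100
= 126 + 19
= 145 mmol/L

145 mmol/L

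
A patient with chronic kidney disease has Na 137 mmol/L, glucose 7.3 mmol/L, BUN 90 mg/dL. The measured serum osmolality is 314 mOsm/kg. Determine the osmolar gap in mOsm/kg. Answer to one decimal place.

Calculated osmolality = 2·Na + glucose + BUN/2.8
= 2·137 + 7.3 + 90/2.8
= 274 + 7.30 + 32.14
= 313.44 mOsm/kg ≈ 313.4 mOsm/kg
Osmolar gap = measured − calculated = 314 − 313.4 = 0.6 mOsm/kg

0.6 mOsm/kg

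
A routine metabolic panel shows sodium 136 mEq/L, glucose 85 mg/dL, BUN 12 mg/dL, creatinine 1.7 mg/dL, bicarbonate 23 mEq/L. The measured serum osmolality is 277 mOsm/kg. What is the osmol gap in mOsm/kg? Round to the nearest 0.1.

Calculated osmolality = 2·Na + glucose/18 + BUN/2.8
= 2·136 + 85/18 + 12/2.8
= 272 + 4.72 + 4.29
= 281.01 mOsm/kg ≈ 281.0 mOsm/kg
Osmolar gap = measured − calculated = 277 − 281.0 = -4.0 mOsm/kg

-4.0 mOsm/kg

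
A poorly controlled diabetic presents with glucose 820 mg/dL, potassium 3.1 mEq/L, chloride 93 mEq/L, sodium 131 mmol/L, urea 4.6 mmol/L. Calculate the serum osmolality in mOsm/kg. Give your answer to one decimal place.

312.2 mOsm/kg

Calculated osmolality = 2·Na + glucose/18 + urea
= 2·131 + 820/18 + 4.6
= 262 + 45.56 + 4.60
= 312.16 mOsm/kg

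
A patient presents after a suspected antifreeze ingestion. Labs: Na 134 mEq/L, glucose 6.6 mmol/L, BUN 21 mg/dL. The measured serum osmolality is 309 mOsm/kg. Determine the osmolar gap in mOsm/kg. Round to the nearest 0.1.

Calculated osmolality = 2·Na + glucose + BUN/2.8
= 2·134 + 6.6 + 21/2.8
= 268 + 6.60 + 7.50
= 282.1 mOsm/kg ≈ 282.1 mOsm/kg
Osmolar gap = measured − calculated = 309 − 282.1 = 26.9 mOsm/kg

26.9 mOsm/kg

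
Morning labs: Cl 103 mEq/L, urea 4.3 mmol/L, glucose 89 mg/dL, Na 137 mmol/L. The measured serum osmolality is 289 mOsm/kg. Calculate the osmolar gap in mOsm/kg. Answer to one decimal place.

5.8 mOsm/kg

Calculated osmolality = 2·Na + glucose/18 + urea
= 2·137 + 89/18 + 4.3
= 274 + 4.94 + 4.30
= 283.24 mOsm/kg ≈ 283.2 mOsm/kg
Osmolar gap = measured − calculated = 289 − 283.2 = 5.8 mOsm/kg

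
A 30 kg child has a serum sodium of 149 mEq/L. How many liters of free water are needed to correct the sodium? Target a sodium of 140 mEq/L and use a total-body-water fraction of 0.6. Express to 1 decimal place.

1.2 L

TBW = 0.6 · 30 = 18 L
Free water deficit = TBW · (Na/140 − 1)
= 18 · (149/140 − 1)
= 18 · 0.0643
= 1.16 L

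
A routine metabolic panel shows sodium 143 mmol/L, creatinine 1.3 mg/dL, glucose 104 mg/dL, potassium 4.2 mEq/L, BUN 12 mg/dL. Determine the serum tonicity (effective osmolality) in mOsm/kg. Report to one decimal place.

Effective osmolality excludes urea (freely permeant across cell membranes):
2·Na + glucose/18
= 2·143 + 104/18
= 286 + 5.78
= 291.78 mOsm/kg

291.8 mOsm/kg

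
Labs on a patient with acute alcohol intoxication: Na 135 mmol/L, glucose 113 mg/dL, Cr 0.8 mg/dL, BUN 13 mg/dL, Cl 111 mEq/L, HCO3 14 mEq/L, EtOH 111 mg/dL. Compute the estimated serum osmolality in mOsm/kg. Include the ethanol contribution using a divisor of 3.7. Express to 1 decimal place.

Calculated osmolality = 2·Na + glucose/18 + BUN/2.8 + ethanol/3.7
= 2·135 + 113/18 + 13/2.8 + 111/3.7
= 270 + 6.28 + 4.64 + 30
= 310.92 mOsm/kg

310.9 mOsm/kg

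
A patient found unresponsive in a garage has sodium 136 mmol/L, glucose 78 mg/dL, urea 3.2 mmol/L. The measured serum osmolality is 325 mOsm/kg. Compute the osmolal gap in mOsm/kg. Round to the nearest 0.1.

Calculated osmolality = 2·Na + glucose/18 + urea
= 2·136 + 78/18 + 3.2
= 272 + 4.33 + 3.20
= 279.53 mOsm/kg ≈ 279.5 mOsm/kg
Osmolar gap = measured − calculated = 325 − 279.5 = 45.5 mOsm/kg

45.5 mOsm/kg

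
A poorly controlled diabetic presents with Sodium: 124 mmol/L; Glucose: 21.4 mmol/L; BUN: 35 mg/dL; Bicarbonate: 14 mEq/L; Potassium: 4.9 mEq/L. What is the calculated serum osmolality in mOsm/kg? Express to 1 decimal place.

281.9 mOsm/kg

Calculated osmolality = 2·Na + glucose + BUN/2.8
= 2·124 + 21.4 + 35/2.8
= 248 + 21.40 + 12.50
= 281.9 mOsm/kg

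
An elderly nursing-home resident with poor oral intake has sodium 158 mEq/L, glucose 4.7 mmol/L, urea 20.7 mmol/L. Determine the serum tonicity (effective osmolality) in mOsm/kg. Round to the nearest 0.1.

320.7 mOsm/kg

Effective osmolality excludes urea (freely permeant across cell membranes):
2·Na + glucose
= 2·158 + 4.7
= 316 + 4.7
= 320.7 mOsm/kg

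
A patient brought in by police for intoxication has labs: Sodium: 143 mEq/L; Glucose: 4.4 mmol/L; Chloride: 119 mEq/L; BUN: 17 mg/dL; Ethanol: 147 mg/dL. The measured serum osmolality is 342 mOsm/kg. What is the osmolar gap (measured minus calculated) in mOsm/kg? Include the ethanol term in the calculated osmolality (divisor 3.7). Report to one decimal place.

Calculated osmolality = 2·Na + glucose + BUN/2.8 + ethanol/3.7
= 2·143 + 4.4 + 17/2.8 + 147/3.7
= 286 + 4.40 + 6.07 + 39.73
= 336.2 mOsm/kg ≈ 336.2 mOsm/kg
Osmolar gap = measured − calculated = 342 − 336.2 = 5.8 mOsm/kg

5.8 mOsm/kg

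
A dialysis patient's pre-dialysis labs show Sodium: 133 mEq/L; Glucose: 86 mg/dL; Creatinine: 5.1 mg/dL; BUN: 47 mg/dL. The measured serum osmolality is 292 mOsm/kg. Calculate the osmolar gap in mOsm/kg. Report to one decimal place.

4.4 mOsm/kg

Calculated osmolality = 2·Na + glucose/18 + BUN/2.8
= 2·133 + 86/18 + 47/2.8
= 266 + 4.78 + 16.79
= 287.57 mOsm/kg ≈ 287.6 mOsm/kg
Osmolar gap = measured − calculated = 292 − 287.6 = 4.4 mOsm/kg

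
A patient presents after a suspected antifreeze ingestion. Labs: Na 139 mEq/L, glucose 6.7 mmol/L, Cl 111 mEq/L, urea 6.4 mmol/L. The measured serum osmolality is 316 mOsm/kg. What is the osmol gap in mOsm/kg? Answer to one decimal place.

Calculated osmolality = 2·Na + glucose + urea
= 2·139 + 6.7 + 6.4
= 278 + 6.70 + 6.40
= 291.1 mOsm/kg ≈ 291.1 mOsm/kg
Osmolar gap = measured − calculated = 316 − 291.1 = 24.9 mOsm/kg

24.9 mOsm/kg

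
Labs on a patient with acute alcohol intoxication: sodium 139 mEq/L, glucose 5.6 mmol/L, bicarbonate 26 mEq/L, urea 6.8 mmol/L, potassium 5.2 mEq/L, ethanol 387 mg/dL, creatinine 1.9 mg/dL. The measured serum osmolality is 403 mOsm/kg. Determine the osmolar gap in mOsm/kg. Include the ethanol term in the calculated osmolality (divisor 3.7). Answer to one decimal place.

Calculated osmolality = 2·Na + glucose + urea + ethanol/3.7
= 2·139 + 5.6 + 6.8 + 387/3.7
= 278 + 5.60 + 6.80 + 104.59
= 394.99 mOsm/kg ≈ 395.0 mOsm/kg
Osmolar gap = measured − calculated = 403 − 395.0 = 8.0 mOsm/kg

8.0 mOsm/kg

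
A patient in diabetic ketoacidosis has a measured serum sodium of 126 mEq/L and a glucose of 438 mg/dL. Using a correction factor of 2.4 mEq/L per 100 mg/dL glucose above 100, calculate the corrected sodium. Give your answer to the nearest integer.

134 mEq/L

Corrected Na = measured Na + 2.4 · (glucose − 100)/100
= 126 + 2.4 · (438 − 100)/100
= 126 + 8.1
= 134.1 mEq/L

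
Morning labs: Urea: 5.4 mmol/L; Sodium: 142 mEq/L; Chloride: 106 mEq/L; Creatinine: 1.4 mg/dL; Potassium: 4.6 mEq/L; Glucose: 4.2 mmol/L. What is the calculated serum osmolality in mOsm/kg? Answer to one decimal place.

293.6 mOsm/kg

Calculated osmolality = 2·Na + glucose + urea
= 2·142 + 4.2 + 5.4
= 284 + 4.20 + 5.40
= 293.6 mOsm/kg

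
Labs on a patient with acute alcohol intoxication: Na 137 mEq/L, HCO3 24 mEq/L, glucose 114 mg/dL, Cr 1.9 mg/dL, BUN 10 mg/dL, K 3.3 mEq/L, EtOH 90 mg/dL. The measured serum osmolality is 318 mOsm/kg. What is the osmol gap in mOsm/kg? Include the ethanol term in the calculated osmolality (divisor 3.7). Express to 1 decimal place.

9.8 mOsm/kg

Calculated osmolality = 2·Na + glucose/18 + BUN/2.8 + ethanol/3.7
= 2·137 + 114/18 + 10/2.8 + 90/3.7
= 274 + 6.33 + 3.57 + 24.32
= 308.22 mOsm/kg ≈ 308.2 mOsm/kg
Osmolar gap = measured − calculated = 318 − 308.2 = 9.8 mOsm/kg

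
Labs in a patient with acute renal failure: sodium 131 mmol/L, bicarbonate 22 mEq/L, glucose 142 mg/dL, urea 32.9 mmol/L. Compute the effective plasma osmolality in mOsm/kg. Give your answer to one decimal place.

269.9 mOsm/kg

Effective osmolality excludes urea (freely permeant across cell membranes):
2·Na + glucose/18
= 2·131 + 142/18
= 262 + 7.89
= 269.89 mOsm/kg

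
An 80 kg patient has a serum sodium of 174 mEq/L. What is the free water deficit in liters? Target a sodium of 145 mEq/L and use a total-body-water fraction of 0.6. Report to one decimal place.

9.6 L

TBW = 0.6 · 80 = 48 L
Free water deficit = TBW · (Na/145 − 1)
= 48 · (174/145 − 1)
= 48 · 0.2
= 9.6 L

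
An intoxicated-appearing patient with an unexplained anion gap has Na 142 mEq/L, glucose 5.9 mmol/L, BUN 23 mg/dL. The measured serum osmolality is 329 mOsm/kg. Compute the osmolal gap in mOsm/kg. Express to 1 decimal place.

30.9 mOsm/kg

Calculated osmolality = 2·Na + glucose + BUN/2.8
= 2·142 + 5.9 + 23/2.8
= 284 + 5.90 + 8.21
= 298.11 mOsm/kg ≈ 298.1 mOsm/kg
Osmolar gap = measured − calculated = 329 − 298.1 = 30.9 mOsm/kg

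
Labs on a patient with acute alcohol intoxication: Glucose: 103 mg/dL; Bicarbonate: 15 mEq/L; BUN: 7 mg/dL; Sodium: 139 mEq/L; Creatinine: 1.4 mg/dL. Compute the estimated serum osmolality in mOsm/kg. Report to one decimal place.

286.2 mOsm/kg

Calculated osmolality = 2·Na + glucose/18 + BUN/2.8
= 2·139 + 103/18 + 7/2.8
= 278 + 5.72 + 2.50
= 286.22 mOsm/kg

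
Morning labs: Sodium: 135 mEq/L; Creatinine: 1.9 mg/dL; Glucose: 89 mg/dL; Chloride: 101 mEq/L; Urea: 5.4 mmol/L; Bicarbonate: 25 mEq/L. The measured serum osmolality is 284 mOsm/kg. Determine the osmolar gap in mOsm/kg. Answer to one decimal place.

3.7 mOsm/kg

Calculated osmolality = 2·Na + glucose/18 + urea
= 2·135 + 89/18 + 5.4
= 270 + 4.94 + 5.40
= 280.34 mOsm/kg ≈ 280.3 mOsm/kg
Osmolar gap = measured − calculated = 284 − 280.3 = 3.7 mOsm/kg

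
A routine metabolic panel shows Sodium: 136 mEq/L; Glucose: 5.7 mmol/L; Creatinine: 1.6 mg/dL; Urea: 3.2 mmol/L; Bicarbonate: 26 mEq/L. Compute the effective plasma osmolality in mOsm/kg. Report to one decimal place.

Effective osmolality excludes urea (freely permeant across cell membranes):
2·Na + glucose
= 2·136 + 5.7
= 272 + 5.7
= 277.7 mOsm/kg

277.7 mOsm/kg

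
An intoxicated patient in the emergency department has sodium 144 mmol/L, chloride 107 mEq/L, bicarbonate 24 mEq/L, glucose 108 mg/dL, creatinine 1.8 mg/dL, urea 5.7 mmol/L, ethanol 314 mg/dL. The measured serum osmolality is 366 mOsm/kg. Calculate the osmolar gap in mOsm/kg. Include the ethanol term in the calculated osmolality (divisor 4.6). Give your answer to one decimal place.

Calculated osmolality = 2·Na + glucose/18 + urea + ethanol/4.6
= 2·144 + 108/18 + 5.7 + 314/4.6
= 288 + 6 + 5.70 + 68.26
= 367.96 mOsm/kg ≈ 368.0 mOsm/kg
Osmolar gap = measured − calculated = 366 − 368.0 = -2.0 mOsm/kg

-2.0 mOsm/kg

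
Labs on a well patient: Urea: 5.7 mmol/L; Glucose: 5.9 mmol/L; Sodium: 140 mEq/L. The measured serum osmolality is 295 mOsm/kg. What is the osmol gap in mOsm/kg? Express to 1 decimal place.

3.4 mOsm/kg

Calculated osmolality = 2·Na + glucose + urea
= 2·140 + 5.9 + 5.7
= 280 + 5.90 + 5.70
= 291.6 mOsm/kg ≈ 291.6 mOsm/kg
Osmolar gap = measured − calculated = 295 − 291.6 = 3.4 mOsm/kg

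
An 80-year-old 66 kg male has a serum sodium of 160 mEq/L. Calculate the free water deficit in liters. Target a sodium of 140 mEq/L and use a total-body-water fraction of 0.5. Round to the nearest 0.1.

TBW = 0.5 · 66 = 33 L
Free water deficit = TBW · (Na/140 − 1)
= 33 · (160/140 − 1)
= 33 · 0.1429
= 4.72 L

4.7 L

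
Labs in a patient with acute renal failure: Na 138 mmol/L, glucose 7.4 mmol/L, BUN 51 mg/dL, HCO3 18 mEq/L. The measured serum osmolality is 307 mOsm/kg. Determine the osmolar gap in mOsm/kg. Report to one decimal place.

5.4 mOsm/kg

Calculated osmolality = 2·Na + glucose + BUN/2.8
= 2·138 + 7.4 + 51/2.8
= 276 + 7.40 + 18.21
= 301.61 mOsm/kg ≈ 301.6 mOsm/kg
Osmolar gap = measured − calculated = 307 − 301.6 = 5.4 mOsm/kg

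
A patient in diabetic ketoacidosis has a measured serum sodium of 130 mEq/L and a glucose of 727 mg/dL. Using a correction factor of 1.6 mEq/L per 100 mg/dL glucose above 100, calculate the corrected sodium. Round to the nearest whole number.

Corrected Na = measured Na + 1.6 · (glucose − 100)/100
= 130 + 1.6 · (727 − 100)/100
= 130 + 10
= 140 mEq/L

140 mEq/L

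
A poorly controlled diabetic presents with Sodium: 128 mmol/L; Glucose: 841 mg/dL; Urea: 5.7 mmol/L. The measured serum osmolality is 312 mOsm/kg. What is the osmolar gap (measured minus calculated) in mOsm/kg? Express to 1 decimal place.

Calculated osmolality = 2·Na + glucose/18 + urea
= 2·128 + 841/18 + 5.7
= 256 + 46.72 + 5.70
= 308.42 mOsm/kg ≈ 308.4 mOsm/kg
Osmolar gap = measured − calculated = 312 − 308.4 = 3.6 mOsm/kg

3.6 mOsm/kg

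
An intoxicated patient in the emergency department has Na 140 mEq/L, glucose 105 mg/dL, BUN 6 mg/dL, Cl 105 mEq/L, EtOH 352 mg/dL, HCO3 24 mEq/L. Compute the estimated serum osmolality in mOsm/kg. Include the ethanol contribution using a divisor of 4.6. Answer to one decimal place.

Calculated osmolality = 2·Na + glucose/18 + BUN/2.8 + ethanol/4.6
= 2·140 + 105/18 + 6/2.8 + 352/4.6
= 280 + 5.83 + 2.14 + 76.52
= 364.49 mOsm/kg

364.5 mOsm/kg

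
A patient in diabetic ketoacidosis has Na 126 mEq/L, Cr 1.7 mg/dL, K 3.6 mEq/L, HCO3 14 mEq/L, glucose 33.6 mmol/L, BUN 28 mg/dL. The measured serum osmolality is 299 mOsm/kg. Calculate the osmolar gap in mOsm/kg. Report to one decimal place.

3.4 mOsm/kg

Calculated osmolality = 2·Na + glucose + BUN/2.8
= 2·126 + 33.6 + 28/2.8
= 252 + 33.60 + 10
= 295.6 mOsm/kg ≈ 295.6 mOsm/kg
Osmolar gap = measured − calculated = 299 − 295.6 = 3.4 mOsm/kg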